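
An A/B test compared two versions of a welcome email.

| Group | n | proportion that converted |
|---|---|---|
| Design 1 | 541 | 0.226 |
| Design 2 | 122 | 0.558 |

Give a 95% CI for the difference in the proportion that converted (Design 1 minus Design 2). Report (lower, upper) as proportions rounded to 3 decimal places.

The two standard errors are √(0.2260×0.7740/541) = 0.01798 and √(0.5580×0.4420/122) = 0.04496.
Because the samples are independent, SE_diff = √(0.01798² + 0.04496²) = 0.04842.
Using z* = 1.960 for 95%, ME = 1.960 × 0.04842 = 0.09490.
p̂₁ − p̂₂ = -0.3320; interval -0.3320 ± 0.09490 gives (-0.427, -0.237).

(-0.427, -0.237)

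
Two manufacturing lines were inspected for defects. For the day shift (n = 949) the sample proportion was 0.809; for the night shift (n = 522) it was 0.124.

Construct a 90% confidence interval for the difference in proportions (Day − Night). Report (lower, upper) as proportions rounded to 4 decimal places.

Each SE is √(p̂(1−p̂)/n): √(0.8090·0.1910/949) = 0.01276 and √(0.1240·0.8760/522) = 0.01443.
SE(p̂₁ − p̂₂) = √(SE₁² + SE₂²) = √(0.0001628176 + 0.0002082249) = 0.01926, since the two samples are independent.
At 90% confidence z* = 1.645; margin = 1.645 × 0.01926 = 0.03168.
The difference is 0.8090 − 0.1240 = 0.6850, so the interval is 0.6850 ± 0.03168 = (0.6533, 0.7167).

(0.6533, 0.7167)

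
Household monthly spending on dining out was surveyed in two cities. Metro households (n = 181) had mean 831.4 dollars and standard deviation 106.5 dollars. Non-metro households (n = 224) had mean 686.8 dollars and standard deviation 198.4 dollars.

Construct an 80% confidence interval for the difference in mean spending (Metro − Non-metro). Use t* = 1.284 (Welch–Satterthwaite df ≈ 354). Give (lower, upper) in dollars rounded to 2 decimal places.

(124.78, 164.42)

SE₁ = s₁/√n₁ = 106.5/√181 = 7.9161; SE₂ = 198.4/√224 = 13.2562.
Independent samples, unequal variances: SE_diff = √(SE₁² + SE₂²) = √(62.66463921 + 175.72683844) = 15.4399.
t* = 1.284, so margin of error = 1.284 × 15.4399 = 19.8248.
Difference in means = 831.4 − 686.8 = 144.6000.
144.6000 ± 19.8248 → (124.78, 164.42).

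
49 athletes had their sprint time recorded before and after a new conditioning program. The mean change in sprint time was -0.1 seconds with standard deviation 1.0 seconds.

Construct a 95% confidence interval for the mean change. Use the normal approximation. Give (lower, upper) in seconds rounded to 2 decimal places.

This is a matched-pairs design, so SE = s_d/√n = 1.0/√49 = 0.1429.
Margin = 1.960 × 0.1429 = 0.2801; the interval is -0.1 ± 0.2801 = (-0.38, 0.18).

(-0.38, 0.18)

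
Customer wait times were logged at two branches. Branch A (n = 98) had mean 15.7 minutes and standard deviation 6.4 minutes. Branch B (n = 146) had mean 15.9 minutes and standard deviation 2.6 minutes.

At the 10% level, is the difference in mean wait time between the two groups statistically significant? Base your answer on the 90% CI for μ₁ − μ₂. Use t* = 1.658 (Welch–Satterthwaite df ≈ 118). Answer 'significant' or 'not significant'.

not significant

Standard errors of each mean: 6.4/√98 = 0.6465 and 2.6/√146 = 0.2152.
SE(x̄₁ − x̄₂) = √(0.6465² + 0.2152²) = 0.6814 for independent samples with unequal variances.
With t* = 1.658, the margin is 1.658 × 0.6814 = 1.1298.
x̄₁ − x̄₂ = 15.7 − 15.9 = -0.2000; the interval is -0.2000 ± 1.1298 = (-1.3298, 0.9298).
The interval (-1.3298, 0.9298) contains 0, so the difference is not significant.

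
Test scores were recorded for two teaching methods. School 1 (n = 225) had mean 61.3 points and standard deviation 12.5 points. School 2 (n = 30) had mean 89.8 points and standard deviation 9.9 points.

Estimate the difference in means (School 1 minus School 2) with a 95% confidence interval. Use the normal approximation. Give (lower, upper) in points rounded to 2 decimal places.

SE₁ = s₁/√n₁ = 12.5/√225 = 0.8333; SE₂ = 9.9/√30 = 1.8075.
Independent samples, unequal variances: SE_diff = √(SE₁² + SE₂²) = √(0.69438889 + 3.26705625) = 1.9903.
z* = 1.960, so margin of error = 1.960 × 1.9903 = 3.9010.
Difference in means = 61.3 − 89.8 = -28.5000.
-28.5000 ± 3.9010 → (-32.40, -24.60).

(-32.40, -24.60)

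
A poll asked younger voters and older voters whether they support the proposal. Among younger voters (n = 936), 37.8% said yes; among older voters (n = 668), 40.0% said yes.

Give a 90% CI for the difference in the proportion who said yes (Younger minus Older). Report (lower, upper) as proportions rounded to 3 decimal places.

(-0.063, 0.019)

The two standard errors are √(0.3780×0.6220/936) = 0.01585 and √(0.4000×0.6000/668) = 0.01895.
Because the samples are independent, SE_diff = √(0.01585² + 0.01895²) = 0.02470.
Using z* = 1.645 for 90%, ME = 1.645 × 0.02470 = 0.04063.
p̂₁ − p̂₂ = -0.0220; interval -0.0220 ± 0.04063 gives (-0.063, 0.019).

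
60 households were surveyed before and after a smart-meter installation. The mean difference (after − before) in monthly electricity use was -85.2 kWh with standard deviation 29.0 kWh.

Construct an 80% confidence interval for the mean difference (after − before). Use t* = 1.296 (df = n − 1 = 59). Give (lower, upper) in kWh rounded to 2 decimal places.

(-90.05, -80.35)

Paired design: SE = s_d/√n = 29.0/√60 = 3.7439.
t* = 1.296; margin of error = 1.296 × 3.7439 = 4.8521.
-85.2 ± 4.8521 → (-90.05, -80.35).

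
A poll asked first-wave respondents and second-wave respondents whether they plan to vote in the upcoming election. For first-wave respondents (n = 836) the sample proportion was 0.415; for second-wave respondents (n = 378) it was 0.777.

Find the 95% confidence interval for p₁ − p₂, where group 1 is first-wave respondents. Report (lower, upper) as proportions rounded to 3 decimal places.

SE₁ = √(p̂₁(1−p̂₁)/n₁) = √(0.4150·0.5850/836) = 0.01704; SE₂ = √(0.7770·0.2230/378) = 0.02141.
Independent samples: SE of the difference = √(SE₁² + SE₂²) = √(0.0002903616 + 0.0004583881) = 0.02736.
z* for 95% confidence is 1.960, so the margin of error is 1.960 × 0.02736 = 0.05363.
Point estimate p̂₁ − p̂₂ = 0.4150 − 0.7770 = -0.3620.
-0.3620 ± 0.05363 → (-0.416, -0.308).

(-0.416, -0.308)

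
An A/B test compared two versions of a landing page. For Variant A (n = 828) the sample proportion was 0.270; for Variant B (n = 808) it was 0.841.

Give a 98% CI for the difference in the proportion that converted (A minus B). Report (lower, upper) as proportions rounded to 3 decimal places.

The two standard errors are √(0.2700×0.7300/828) = 0.01543 and √(0.8410×0.1590/808) = 0.01286.
Because the samples are independent, SE_diff = √(0.01543² + 0.01286²) = 0.02009.
Using z* = 2.326 for 98%, ME = 2.326 × 0.02009 = 0.04673.
p̂₁ − p̂₂ = -0.5710; interval -0.5710 ± 0.04673 gives (-0.618, -0.524).

(-0.618, -0.524)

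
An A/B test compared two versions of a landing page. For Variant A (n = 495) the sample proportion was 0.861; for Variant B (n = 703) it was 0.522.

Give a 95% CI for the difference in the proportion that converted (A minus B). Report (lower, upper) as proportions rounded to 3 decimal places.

(0.291, 0.387)

Each SE is √(p̂(1−p̂)/n): √(0.8610·0.1390/495) = 0.01555 and √(0.5220·0.4780/703) = 0.01884.
SE(p̂₁ − p̂₂) = √(SE₁² + SE₂²) = √(0.0002418025 + 0.0003549456) = 0.02443, since the two samples are independent.
At 95% confidence z* = 1.960; margin = 1.960 × 0.02443 = 0.04788.
The difference is 0.8610 − 0.5220 = 0.3390, so the interval is 0.3390 ± 0.04788 = (0.291, 0.387).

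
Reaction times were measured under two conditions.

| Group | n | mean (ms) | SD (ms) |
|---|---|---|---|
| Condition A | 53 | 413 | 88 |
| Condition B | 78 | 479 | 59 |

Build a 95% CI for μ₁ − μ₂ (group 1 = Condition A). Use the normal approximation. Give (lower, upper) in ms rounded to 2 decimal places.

(-93.07, -38.93)

Standard errors of each mean: 88/√53 = 12.0877 and 59/√78 = 6.6804.
SE(x̄₁ − x̄₂) = √(12.0877² + 6.6804²) = 13.8109 for independent samples with unequal variances.
With z* = 1.960, the margin is 1.960 × 13.8109 = 27.0694.
x̄₁ − x̄₂ = 413 − 479 = -66.0000; the interval is -66.0000 ± 27.0694 = (-93.07, -38.93).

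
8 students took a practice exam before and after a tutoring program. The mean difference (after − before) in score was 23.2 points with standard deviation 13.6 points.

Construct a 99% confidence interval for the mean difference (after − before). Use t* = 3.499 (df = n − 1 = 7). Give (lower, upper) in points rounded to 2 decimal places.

(6.38, 40.02)

This is a matched-pairs design, so SE = s_d/√n = 13.6/√8 = 4.8083.
Margin = 3.499 × 4.8083 = 16.8242; the interval is 23.2 ± 16.8242 = (6.38, 40.02).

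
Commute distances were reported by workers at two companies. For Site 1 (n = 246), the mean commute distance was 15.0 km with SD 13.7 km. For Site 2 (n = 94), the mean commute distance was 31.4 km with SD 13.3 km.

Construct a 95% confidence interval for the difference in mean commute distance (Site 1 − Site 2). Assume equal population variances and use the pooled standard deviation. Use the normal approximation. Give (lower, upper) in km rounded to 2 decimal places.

(-19.63, -13.17)

s_p = √[((n₁−1)s₁² + (n₂−1)s₂²)/(n₁+n₂−2)] = √[(245·13.7² + 93·13.3²)/338] = 13.5911.
SE = 13.5911·√(1/246 + 1/94) = 1.6480.
With z* = 1.960, margin = 1.960 × 1.6480 = 3.2301.
x̄₁ − x̄₂ = 15.0 − 31.4 = -16.4000; interval -16.4000 ± 3.2301 = (-19.63, -13.17).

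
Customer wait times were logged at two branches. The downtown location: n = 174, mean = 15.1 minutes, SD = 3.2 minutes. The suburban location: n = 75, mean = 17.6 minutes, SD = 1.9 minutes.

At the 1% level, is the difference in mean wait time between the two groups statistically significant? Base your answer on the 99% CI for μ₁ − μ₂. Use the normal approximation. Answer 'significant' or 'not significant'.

significant

Standard errors of each mean: 3.2/√174 = 0.2426 and 1.9/√75 = 0.2194.
SE(x̄₁ − x̄₂) = √(0.2426² + 0.2194²) = 0.3271 for independent samples with unequal variances.
With z* = 2.576, the margin is 2.576 × 0.3271 = 0.8426.
x̄₁ − x̄₂ = 15.1 − 17.6 = -2.5000; the interval is -2.5000 ± 0.8426 = (-3.3426, -1.6574).
The interval (-3.3426, -1.6574) does not contain 0, so the difference is significant.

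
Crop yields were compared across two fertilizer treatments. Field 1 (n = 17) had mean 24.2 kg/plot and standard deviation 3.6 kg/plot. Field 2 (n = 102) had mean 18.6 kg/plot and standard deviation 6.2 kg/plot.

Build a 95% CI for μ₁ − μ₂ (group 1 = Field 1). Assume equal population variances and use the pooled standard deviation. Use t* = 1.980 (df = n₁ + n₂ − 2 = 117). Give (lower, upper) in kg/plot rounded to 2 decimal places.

(2.53, 8.67)

s_p = √[((n₁−1)s₁² + (n₂−1)s₂²)/(n₁+n₂−2)] = √[(16·3.6² + 101·6.2²)/117] = 5.9123.
SE = 5.9123·√(1/17 + 1/102) = 1.5488.
With t* = 1.980, margin = 1.980 × 1.5488 = 3.0666.
x̄₁ − x̄₂ = 24.2 − 18.6 = 5.6000; interval 5.6000 ± 3.0666 = (2.53, 8.67).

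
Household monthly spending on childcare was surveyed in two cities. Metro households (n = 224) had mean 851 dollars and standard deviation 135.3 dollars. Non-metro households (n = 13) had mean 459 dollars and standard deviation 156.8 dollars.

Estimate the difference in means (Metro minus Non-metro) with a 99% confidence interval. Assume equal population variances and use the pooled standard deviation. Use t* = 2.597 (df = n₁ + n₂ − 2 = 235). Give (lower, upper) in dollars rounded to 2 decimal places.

(290.88, 493.12)

s_p = √[((n₁−1)s₁² + (n₂−1)s₂²)/(n₁+n₂−2)] = √[(223·135.3² + 12·156.8²)/235] = 136.4800.
SE = 136.4800·√(1/224 + 1/13) = 38.9357.
With t* = 2.597, margin = 2.597 × 38.9357 = 101.1160.
x̄₁ − x̄₂ = 851 − 459 = 392.0000; interval 392.0000 ± 101.1160 = (290.88, 493.12).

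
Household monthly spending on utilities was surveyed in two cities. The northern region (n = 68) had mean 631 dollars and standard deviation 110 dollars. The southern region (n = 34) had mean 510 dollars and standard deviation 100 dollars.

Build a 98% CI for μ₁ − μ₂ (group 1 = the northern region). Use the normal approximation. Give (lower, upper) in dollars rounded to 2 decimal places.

(70.46, 171.54)

Standard errors of each mean: 110/√68 = 13.3395 and 100/√34 = 17.1499.
SE(x̄₁ − x̄₂) = √(13.3395² + 17.1499²) = 21.7270 for independent samples with unequal variances.
With z* = 2.326, the margin is 2.326 × 21.7270 = 50.5370.
x̄₁ − x̄₂ = 631 − 510 = 121.0000; the interval is 121.0000 ± 50.5370 = (70.46, 171.54).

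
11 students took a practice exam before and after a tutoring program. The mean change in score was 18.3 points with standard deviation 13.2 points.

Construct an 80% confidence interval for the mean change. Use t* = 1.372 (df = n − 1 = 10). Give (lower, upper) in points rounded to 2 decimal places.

(12.84, 23.76)

Paired design: SE = s_d/√n = 13.2/√11 = 3.9799.
t* = 1.372; margin of error = 1.372 × 3.9799 = 5.4604.
18.3 ± 5.4604 → (12.84, 23.76).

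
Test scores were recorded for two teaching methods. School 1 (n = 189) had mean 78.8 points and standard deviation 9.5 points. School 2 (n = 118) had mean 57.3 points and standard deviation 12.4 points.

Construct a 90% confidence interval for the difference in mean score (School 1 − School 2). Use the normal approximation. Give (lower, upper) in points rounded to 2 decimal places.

(19.30, 23.70)

Per-group SEs: s₁/√n₁ = 9.5/√189 = 0.6910, s₂/√n₂ = 12.4/√118 = 1.1415.
Unpooled SE of the difference: √(0.477481 + 1.30302225) = 1.3344.
Margin of error = z* · SE = 1.645 × 1.3344 = 2.1951.
x̄₁ − x̄₂ = 78.8 − 57.3 = 21.5000.
CI: 21.5000 ± 2.1951 = (19.30, 23.70).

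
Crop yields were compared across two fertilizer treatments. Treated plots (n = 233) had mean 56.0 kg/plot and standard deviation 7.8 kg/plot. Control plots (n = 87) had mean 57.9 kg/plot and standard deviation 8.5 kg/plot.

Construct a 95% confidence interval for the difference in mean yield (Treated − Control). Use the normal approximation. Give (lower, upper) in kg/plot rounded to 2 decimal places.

Per-group SEs: s₁/√n₁ = 7.8/√233 = 0.5110, s₂/√n₂ = 8.5/√87 = 0.9113.
Unpooled SE of the difference: √(0.261121 + 0.83046769) = 1.0448.
Margin of error = z* · SE = 1.960 × 1.0448 = 2.0478.
x̄₁ − x̄₂ = 56.0 − 57.9 = -1.9000.
CI: -1.9000 ± 2.0478 = (-3.95, 0.15).

(-3.95, 0.15)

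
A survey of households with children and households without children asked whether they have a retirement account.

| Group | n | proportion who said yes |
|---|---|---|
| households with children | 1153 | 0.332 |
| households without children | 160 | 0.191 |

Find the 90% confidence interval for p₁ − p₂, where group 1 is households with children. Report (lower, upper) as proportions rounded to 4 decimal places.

(0.0850, 0.1970)

Each SE is √(p̂(1−p̂)/n): √(0.3320·0.6680/1153) = 0.01387 and √(0.1910·0.8090/160) = 0.03108.
SE(p̂₁ − p̂₂) = √(SE₁² + SE₂²) = √(0.0001923769 + 0.0009659664) = 0.03403, since the two samples are independent.
At 90% confidence z* = 1.645; margin = 1.645 × 0.03403 = 0.05598.
The difference is 0.3320 − 0.1910 = 0.1410, so the interval is 0.1410 ± 0.05598 = (0.0850, 0.1970).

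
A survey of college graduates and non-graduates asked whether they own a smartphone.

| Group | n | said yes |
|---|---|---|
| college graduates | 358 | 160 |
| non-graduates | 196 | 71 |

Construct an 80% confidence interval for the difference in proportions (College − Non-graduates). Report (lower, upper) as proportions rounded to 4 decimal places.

First, p̂₁ = 160/358 = 0.4469; p̂₂ = 71/196 = 0.3622.
The two standard errors are √(0.4469×0.5531/358) = 0.02628 and √(0.3622×0.6378/196) = 0.03433.
Because the samples are independent, SE_diff = √(0.02628² + 0.03433²) = 0.04323.
Using z* = 1.282 for 80%, ME = 1.282 × 0.04323 = 0.05542.
p̂₁ − p̂₂ = 0.0847; interval 0.0847 ± 0.05542 gives (0.0293, 0.1401).

(0.0293, 0.1401)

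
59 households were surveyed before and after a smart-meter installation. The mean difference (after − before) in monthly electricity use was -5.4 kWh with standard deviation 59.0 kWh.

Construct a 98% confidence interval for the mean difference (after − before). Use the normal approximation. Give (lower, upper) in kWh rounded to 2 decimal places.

Paired design: SE = s_d/√n = 59.0/√59 = 7.6811.
z* = 2.326; margin of error = 2.326 × 7.6811 = 17.8662.
-5.4 ± 17.8662 → (-23.27, 12.47).

(-23.27, 12.47)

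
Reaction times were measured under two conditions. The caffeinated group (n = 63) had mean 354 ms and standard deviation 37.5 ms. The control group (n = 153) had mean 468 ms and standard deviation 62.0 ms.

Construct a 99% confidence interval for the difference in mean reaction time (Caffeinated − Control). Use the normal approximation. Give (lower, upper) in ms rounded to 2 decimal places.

SE₁ = s₁/√n₁ = 37.5/√63 = 4.7246; SE₂ = 62.0/√153 = 5.0124.
Independent samples, unequal variances: SE_diff = √(SE₁² + SE₂²) = √(22.32184516 + 25.12415376) = 6.8881.
z* = 2.576, so margin of error = 2.576 × 6.8881 = 17.7437.
Difference in means = 354 − 468 = -114.0000.
-114.0000 ± 17.7437 → (-131.74, -96.26).

(-131.74, -96.26)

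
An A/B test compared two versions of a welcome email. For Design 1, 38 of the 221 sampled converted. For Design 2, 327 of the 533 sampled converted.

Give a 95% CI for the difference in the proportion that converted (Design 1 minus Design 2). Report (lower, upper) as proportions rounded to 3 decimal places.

p̂₁ = 38/221 = 0.1719 and p̂₂ = 327/533 = 0.6135.
SE₁ = √(p̂₁(1−p̂₁)/n₁) = √(0.1719·0.8281/221) = 0.02538; SE₂ = √(0.6135·0.3865/533) = 0.02109.
Independent samples: SE of the difference = √(SE₁² + SE₂²) = √(0.0006441444 + 0.0004447881) = 0.03300.
z* for 95% confidence is 1.960, so the margin of error is 1.960 × 0.03300 = 0.06468.
Point estimate p̂₁ − p̂₂ = 0.1719 − 0.6135 = -0.4416.
-0.4416 ± 0.06468 → (-0.506, -0.377).

(-0.506, -0.377)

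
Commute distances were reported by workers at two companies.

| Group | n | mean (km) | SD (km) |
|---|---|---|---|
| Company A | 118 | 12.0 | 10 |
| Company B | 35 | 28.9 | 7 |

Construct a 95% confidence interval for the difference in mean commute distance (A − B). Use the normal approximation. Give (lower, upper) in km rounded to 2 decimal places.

Standard errors of each mean: 10/√118 = 0.9206 and 7/√35 = 1.1832.
SE(x̄₁ − x̄₂) = √(0.9206² + 1.1832²) = 1.4992 for independent samples with unequal variances.
With z* = 1.960, the margin is 1.960 × 1.4992 = 2.9384.
x̄₁ − x̄₂ = 12.0 − 28.9 = -16.9000; the interval is -16.9000 ± 2.9384 = (-19.84, -13.96).

(-19.84, -13.96)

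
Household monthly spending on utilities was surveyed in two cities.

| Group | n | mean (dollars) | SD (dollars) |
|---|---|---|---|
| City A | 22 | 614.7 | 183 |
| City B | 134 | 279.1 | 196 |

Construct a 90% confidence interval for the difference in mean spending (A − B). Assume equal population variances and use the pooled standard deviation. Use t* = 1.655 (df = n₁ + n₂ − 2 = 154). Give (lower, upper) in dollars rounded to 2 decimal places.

Pooled variance s_p² = [21·183² + 133·196²] / (22+134−2) = 37744.1364, so s_p = 194.2785.
SE_diff = s_p·√(1/n₁ + 1/n₂) = 194.2785·√(1/22 + 1/134) = 44.6913.
t* = 1.655; margin = 1.655 × 44.6913 = 73.9641.
Difference = 614.7 − 279.1 = 335.6000.
335.6000 ± 73.9641 → (261.64, 409.56).

(261.64, 409.56)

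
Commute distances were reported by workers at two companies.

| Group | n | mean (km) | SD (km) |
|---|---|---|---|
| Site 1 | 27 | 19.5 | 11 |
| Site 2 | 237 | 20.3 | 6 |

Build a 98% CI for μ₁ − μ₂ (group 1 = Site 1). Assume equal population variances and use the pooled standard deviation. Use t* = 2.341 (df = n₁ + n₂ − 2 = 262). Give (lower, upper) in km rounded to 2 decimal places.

Pooled variance s_p² = [26·11² + 236·6²] / (27+237−2) = 44.4351, so s_p = 6.6660.
SE_diff = s_p·√(1/n₁ + 1/n₂) = 6.6660·√(1/27 + 1/237) = 1.3540.
t* = 2.341; margin = 2.341 × 1.3540 = 3.1697.
Difference = 19.5 − 20.3 = -0.8000.
-0.8000 ± 3.1697 → (-3.97, 2.37).

(-3.97, 2.37)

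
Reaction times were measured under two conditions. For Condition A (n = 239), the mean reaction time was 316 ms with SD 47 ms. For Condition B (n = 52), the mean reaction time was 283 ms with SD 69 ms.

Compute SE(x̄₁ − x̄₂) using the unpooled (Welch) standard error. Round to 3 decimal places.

10.040

Standard errors of each mean: 47/√239 = 3.0402 and 69/√52 = 9.5686.
SE(x̄₁ − x̄₂) = √(3.0402² + 9.5686²) = 10.0400 for independent samples with unequal variances.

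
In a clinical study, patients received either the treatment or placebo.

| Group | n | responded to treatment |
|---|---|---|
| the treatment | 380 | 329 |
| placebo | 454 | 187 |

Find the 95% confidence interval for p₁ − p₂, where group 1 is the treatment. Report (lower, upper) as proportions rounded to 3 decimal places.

(0.397, 0.511)

Sample proportions: 329/380 = 0.8658, 187/454 = 0.4119.
Each SE is √(p̂(1−p̂)/n): √(0.8658·0.1342/380) = 0.01749 and √(0.4119·0.5881/454) = 0.02310.
SE(p̂₁ − p̂₂) = √(SE₁² + SE₂²) = √(0.0003059001 + 0.00053361) = 0.02897, since the two samples are independent.
At 95% confidence z* = 1.960; margin = 1.960 × 0.02897 = 0.05678.
The difference is 0.8658 − 0.4119 = 0.4539, so the interval is 0.4539 ± 0.05678 = (0.397, 0.511).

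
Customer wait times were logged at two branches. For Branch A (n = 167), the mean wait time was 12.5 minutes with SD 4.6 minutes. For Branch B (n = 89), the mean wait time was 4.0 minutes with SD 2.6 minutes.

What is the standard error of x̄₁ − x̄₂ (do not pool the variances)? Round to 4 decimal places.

Standard errors of each mean: 4.6/√167 = 0.3560 and 2.6/√89 = 0.2756.
SE(x̄₁ − x̄₂) = √(0.3560² + 0.2756²) = 0.4502 for independent samples with unequal variances.

0.4502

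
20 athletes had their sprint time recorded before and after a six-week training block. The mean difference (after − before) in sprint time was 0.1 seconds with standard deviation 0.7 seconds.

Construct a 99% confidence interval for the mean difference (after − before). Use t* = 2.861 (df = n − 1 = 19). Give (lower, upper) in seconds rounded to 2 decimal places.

Paired design: SE = s_d/√n = 0.7/√20 = 0.1565.
t* = 2.861; margin of error = 2.861 × 0.1565 = 0.4477.
0.1 ± 0.4477 → (-0.35, 0.55).

(-0.35, 0.55)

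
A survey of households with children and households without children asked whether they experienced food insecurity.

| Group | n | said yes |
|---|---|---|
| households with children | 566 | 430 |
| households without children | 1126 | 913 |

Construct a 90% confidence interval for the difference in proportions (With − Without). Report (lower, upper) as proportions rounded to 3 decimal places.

Sample proportions: 430/566 = 0.7597, 913/1126 = 0.8108.
Each SE is √(p̂(1−p̂)/n): √(0.7597·0.2403/566) = 0.01796 and √(0.8108·0.1892/1126) = 0.01167.
SE(p̂₁ − p̂₂) = √(SE₁² + SE₂²) = √(0.0003225616 + 0.0001361889) = 0.02142, since the two samples are independent.
At 90% confidence z* = 1.645; margin = 1.645 × 0.02142 = 0.03524.
The difference is 0.7597 − 0.8108 = -0.0511, so the interval is -0.0511 ± 0.03524 = (-0.086, -0.016).

(-0.086, -0.016)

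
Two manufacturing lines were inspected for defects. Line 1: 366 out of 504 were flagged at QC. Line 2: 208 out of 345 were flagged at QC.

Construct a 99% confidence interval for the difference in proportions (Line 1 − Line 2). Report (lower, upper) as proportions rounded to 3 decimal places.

Sample proportions: 366/504 = 0.7262, 208/345 = 0.6029.
Each SE is √(p̂(1−p̂)/n): √(0.7262·0.2738/504) = 0.01986 and √(0.6029·0.3971/345) = 0.02634.
SE(p̂₁ − p̂₂) = √(SE₁² + SE₂²) = √(0.0003944196 + 0.0006937956) = 0.03299, since the two samples are independent.
At 99% confidence z* = 2.576; margin = 2.576 × 0.03299 = 0.08498.
The difference is 0.7262 − 0.6029 = 0.1233, so the interval is 0.1233 ± 0.08498 = (0.038, 0.208).

(0.038, 0.208)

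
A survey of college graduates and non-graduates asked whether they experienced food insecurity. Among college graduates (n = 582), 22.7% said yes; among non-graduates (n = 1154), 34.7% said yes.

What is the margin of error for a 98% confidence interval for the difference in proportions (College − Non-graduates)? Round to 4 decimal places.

0.0519

SE₁ = √(p̂₁(1−p̂₁)/n₁) = √(0.2270·0.7730/582) = 0.01736; SE₂ = √(0.3470·0.6530/1154) = 0.01401.
Independent samples: SE of the difference = √(SE₁² + SE₂²) = √(0.0003013696 + 0.0001962801) = 0.02231.
z* for 98% confidence is 2.326, so the margin of error is 2.326 × 0.02231 = 0.05189.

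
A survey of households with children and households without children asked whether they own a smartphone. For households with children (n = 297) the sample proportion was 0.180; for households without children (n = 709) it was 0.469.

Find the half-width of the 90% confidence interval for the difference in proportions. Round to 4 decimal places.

Each SE is √(p̂(1−p̂)/n): √(0.1800·0.8200/297) = 0.02229 and √(0.4690·0.5310/709) = 0.01874.
SE(p̂₁ − p̂₂) = √(SE₁² + SE₂²) = √(0.0004968441 + 0.0003511876) = 0.02912, since the two samples are independent.
At 90% confidence z* = 1.645; margin = 1.645 × 0.02912 = 0.04790.

0.0479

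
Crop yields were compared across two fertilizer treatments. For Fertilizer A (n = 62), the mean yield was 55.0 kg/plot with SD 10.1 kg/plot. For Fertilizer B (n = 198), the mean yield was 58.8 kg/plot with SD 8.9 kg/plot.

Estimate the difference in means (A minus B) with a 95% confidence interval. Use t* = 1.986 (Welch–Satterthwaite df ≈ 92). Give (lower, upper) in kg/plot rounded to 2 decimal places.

(-6.64, -0.96)

Per-group SEs: s₁/√n₁ = 10.1/√62 = 1.2827, s₂/√n₂ = 8.9/√198 = 0.6325.
Unpooled SE of the difference: √(1.64531929 + 0.40005625) = 1.4302.
Margin of error = t* · SE = 1.986 × 1.4302 = 2.8404.
x̄₁ − x̄₂ = 55.0 − 58.8 = -3.8000.
CI: -3.8000 ± 2.8404 = (-6.64, -0.96).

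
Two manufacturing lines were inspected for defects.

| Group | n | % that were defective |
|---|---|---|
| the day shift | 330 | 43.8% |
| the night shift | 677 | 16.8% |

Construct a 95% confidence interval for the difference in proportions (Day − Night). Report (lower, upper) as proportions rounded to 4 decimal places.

SE₁ = √(p̂₁(1−p̂₁)/n₁) = √(0.4380·0.5620/330) = 0.02731; SE₂ = √(0.1680·0.8320/677) = 0.01437.
Independent samples: SE of the difference = √(SE₁² + SE₂²) = √(0.0007458361 + 0.0002064969) = 0.03086.
z* for 95% confidence is 1.960, so the margin of error is 1.960 × 0.03086 = 0.06049.
Point estimate p̂₁ − p̂₂ = 0.4380 − 0.1680 = 0.2700.
0.2700 ± 0.06049 → (0.2095, 0.3305).

(0.2095, 0.3305)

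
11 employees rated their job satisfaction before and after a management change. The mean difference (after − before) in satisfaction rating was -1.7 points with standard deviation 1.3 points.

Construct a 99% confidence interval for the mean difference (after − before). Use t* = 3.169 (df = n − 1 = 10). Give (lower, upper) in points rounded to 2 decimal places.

Paired design: SE = s_d/√n = 1.3/√11 = 0.3920.
t* = 3.169; margin of error = 3.169 × 0.3920 = 1.2422.
-1.7 ± 1.2422 → (-2.94, -0.46).

(-2.94, -0.46)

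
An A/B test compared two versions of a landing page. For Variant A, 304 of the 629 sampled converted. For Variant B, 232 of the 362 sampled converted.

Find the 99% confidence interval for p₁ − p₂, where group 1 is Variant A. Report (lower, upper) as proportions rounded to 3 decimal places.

p̂₁ = 304/629 = 0.4833 and p̂₂ = 232/362 = 0.6409.
SE₁ = √(p̂₁(1−p̂₁)/n₁) = √(0.4833·0.5167/629) = 0.01993; SE₂ = √(0.6409·0.3591/362) = 0.02521.
Independent samples: SE of the difference = √(SE₁² + SE₂²) = √(0.0003972049 + 0.0006355441) = 0.03214.
z* for 99% confidence is 2.576, so the margin of error is 2.576 × 0.03214 = 0.08279.
Point estimate p̂₁ − p̂₂ = 0.4833 − 0.6409 = -0.1576.
-0.1576 ± 0.08279 → (-0.240, -0.075).

(-0.240, -0.075)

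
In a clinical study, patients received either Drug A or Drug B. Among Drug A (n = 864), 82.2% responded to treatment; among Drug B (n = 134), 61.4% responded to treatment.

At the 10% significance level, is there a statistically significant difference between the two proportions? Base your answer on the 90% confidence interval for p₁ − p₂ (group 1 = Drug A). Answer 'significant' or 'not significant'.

Each SE is √(p̂(1−p̂)/n): √(0.8220·0.1780/864) = 0.01301 and √(0.6140·0.3860/134) = 0.04206.
SE(p̂₁ − p̂₂) = √(SE₁² + SE₂²) = √(0.0001692601 + 0.0017690436) = 0.04403, since the two samples are independent.
At 90% confidence z* = 1.645; margin = 1.645 × 0.04403 = 0.07243.
The difference is 0.8220 − 0.6140 = 0.2080, so the interval is 0.2080 ± 0.07243 = (0.13557, 0.28043).
The interval (0.13557, 0.28043) does not contain 0, so the difference is significant.

significant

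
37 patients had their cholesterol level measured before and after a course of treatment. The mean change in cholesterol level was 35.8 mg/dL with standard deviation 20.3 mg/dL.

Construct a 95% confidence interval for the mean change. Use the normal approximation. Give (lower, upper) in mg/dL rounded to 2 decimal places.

Paired design: SE = s_d/√n = 20.3/√37 = 3.3373.
z* = 1.960; margin of error = 1.960 × 3.3373 = 6.5411.
35.8 ± 6.5411 → (29.26, 42.34).

(29.26, 42.34)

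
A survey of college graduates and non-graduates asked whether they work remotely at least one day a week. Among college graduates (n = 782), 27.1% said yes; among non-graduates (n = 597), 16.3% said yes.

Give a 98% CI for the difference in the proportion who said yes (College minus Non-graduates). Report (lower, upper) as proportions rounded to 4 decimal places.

Each SE is √(p̂(1−p̂)/n): √(0.2710·0.7290/782) = 0.01589 and √(0.1630·0.8370/597) = 0.01512.
SE(p̂₁ − p̂₂) = √(SE₁² + SE₂²) = √(0.0002524921 + 0.0002286144) = 0.02193, since the two samples are independent.
At 98% confidence z* = 2.326; margin = 2.326 × 0.02193 = 0.05101.
The difference is 0.2710 − 0.1630 = 0.1080, so the interval is 0.1080 ± 0.05101 = (0.0570, 0.1590).

(0.0570, 0.1590)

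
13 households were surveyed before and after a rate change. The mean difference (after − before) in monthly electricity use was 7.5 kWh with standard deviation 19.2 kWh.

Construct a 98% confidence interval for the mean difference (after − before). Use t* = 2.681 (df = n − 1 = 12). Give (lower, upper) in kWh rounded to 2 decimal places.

(-6.78, 21.78)

Paired design: SE = s_d/√n = 19.2/√13 = 5.3251.
t* = 2.681; margin of error = 2.681 × 5.3251 = 14.2766.
7.5 ± 14.2766 → (-6.78, 21.78).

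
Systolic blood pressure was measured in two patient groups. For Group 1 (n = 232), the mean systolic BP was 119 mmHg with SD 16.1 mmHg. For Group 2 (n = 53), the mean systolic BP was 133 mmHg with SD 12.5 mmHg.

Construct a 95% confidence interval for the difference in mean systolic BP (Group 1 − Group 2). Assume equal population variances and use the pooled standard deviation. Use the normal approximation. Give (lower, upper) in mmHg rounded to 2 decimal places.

(-18.63, -9.37)

Pooled variance s_p² = [231·16.1² + 52·12.5²] / (232+53−2) = 240.2916, so s_p = 15.5013.
SE_diff = s_p·√(1/n₁ + 1/n₂) = 15.5013·√(1/232 + 1/53) = 2.3600.
z* = 1.960; margin = 1.960 × 2.3600 = 4.6256.
Difference = 119 − 133 = -14.0000.
-14.0000 ± 4.6256 → (-18.63, -9.37).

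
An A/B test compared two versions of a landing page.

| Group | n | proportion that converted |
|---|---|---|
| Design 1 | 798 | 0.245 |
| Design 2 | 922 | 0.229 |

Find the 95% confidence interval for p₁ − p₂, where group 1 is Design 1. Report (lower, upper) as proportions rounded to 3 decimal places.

The two standard errors are √(0.2450×0.7550/798) = 0.01522 and √(0.2290×0.7710/922) = 0.01384.
Because the samples are independent, SE_diff = √(0.01522² + 0.01384²) = 0.02057.
Using z* = 1.960 for 95%, ME = 1.960 × 0.02057 = 0.04032.
p̂₁ − p̂₂ = 0.0160; interval 0.0160 ± 0.04032 gives (-0.024, 0.056).

(-0.024, 0.056)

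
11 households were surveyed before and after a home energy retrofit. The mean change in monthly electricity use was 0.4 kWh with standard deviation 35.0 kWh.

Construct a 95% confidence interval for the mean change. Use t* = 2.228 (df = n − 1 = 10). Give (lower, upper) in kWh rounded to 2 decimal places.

(-23.11, 23.91)

Paired design: SE = s_d/√n = 35.0/√11 = 10.5529.
t* = 2.228; margin of error = 2.228 × 10.5529 = 23.5119.
0.4 ± 23.5119 → (-23.11, 23.91).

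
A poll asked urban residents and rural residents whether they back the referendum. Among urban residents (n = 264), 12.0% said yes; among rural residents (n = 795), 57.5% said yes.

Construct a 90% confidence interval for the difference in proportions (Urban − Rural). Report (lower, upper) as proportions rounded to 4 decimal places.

Each SE is √(p̂(1−p̂)/n): √(0.1200·0.8800/264) = 0.02000 and √(0.5750·0.4250/795) = 0.01753.
SE(p̂₁ − p̂₂) = √(SE₁² + SE₂²) = √(0.0004 + 0.0003073009) = 0.02660, since the two samples are independent.
At 90% confidence z* = 1.645; margin = 1.645 × 0.02660 = 0.04376.
The difference is 0.1200 − 0.5750 = -0.4550, so the interval is -0.4550 ± 0.04376 = (-0.4988, -0.4112).

(-0.4988, -0.4112)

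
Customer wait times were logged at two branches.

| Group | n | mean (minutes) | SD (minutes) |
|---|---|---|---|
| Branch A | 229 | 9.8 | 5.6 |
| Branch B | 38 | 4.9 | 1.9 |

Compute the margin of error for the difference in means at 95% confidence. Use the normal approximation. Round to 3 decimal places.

SE₁ = s₁/√n₁ = 5.6/√229 = 0.3701; SE₂ = 1.9/√38 = 0.3082.
Independent samples, unequal variances: SE_diff = √(SE₁² + SE₂²) = √(0.13697401 + 0.09498724) = 0.4816.
z* = 1.960, so margin of error = 1.960 × 0.4816 = 0.9439.

0.944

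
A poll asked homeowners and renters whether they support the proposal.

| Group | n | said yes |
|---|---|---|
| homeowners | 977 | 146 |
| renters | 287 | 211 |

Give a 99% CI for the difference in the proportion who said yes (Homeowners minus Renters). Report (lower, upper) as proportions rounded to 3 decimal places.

(-0.659, -0.513)

p̂₁ = 146/977 = 0.1494 and p̂₂ = 211/287 = 0.7352.
SE₁ = √(p̂₁(1−p̂₁)/n₁) = √(0.1494·0.8506/977) = 0.01140; SE₂ = √(0.7352·0.2648/287) = 0.02604.
Independent samples: SE of the difference = √(SE₁² + SE₂²) = √(0.00012996 + 0.0006780816) = 0.02843.
z* for 99% confidence is 2.576, so the margin of error is 2.576 × 0.02843 = 0.07324.
Point estimate p̂₁ − p̂₂ = 0.1494 − 0.7352 = -0.5858.
-0.5858 ± 0.07324 → (-0.659, -0.513).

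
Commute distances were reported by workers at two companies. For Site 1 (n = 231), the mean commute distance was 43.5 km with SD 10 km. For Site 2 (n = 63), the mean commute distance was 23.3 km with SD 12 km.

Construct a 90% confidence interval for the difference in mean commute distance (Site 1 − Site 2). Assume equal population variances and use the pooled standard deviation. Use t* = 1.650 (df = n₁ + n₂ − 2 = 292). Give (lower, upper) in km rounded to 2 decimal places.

Pooled variance s_p² = [230·10² + 62·12²] / (231+63−2) = 109.3425, so s_p = 10.4567.
SE_diff = s_p·√(1/n₁ + 1/n₂) = 10.4567·√(1/231 + 1/63) = 1.4863.
t* = 1.650; margin = 1.650 × 1.4863 = 2.4524.
Difference = 43.5 − 23.3 = 20.2000.
20.2000 ± 2.4524 → (17.75, 22.65).

(17.75, 22.65)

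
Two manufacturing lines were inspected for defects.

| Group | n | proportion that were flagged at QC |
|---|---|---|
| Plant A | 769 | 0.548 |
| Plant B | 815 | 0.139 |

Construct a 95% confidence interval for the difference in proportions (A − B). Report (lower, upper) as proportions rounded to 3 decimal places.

The two standard errors are √(0.5480×0.4520/769) = 0.01795 and √(0.1390×0.8610/815) = 0.01212.
Because the samples are independent, SE_diff = √(0.01795² + 0.01212²) = 0.02166.
Using z* = 1.960 for 95%, ME = 1.960 × 0.02166 = 0.04245.
p̂₁ − p̂₂ = 0.4090; interval 0.4090 ± 0.04245 gives (0.367, 0.451).

(0.367, 0.451)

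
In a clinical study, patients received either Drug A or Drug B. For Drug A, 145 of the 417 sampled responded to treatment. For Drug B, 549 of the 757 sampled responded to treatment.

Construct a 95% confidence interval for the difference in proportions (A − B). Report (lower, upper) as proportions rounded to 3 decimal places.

First, p̂₁ = 145/417 = 0.3477; p̂₂ = 549/757 = 0.7252.
The two standard errors are √(0.3477×0.6523/417) = 0.02332 and √(0.7252×0.2748/757) = 0.01623.
Because the samples are independent, SE_diff = √(0.02332² + 0.01623²) = 0.02841.
Using z* = 1.960 for 95%, ME = 1.960 × 0.02841 = 0.05568.
p̂₁ − p̂₂ = -0.3775; interval -0.3775 ± 0.05568 gives (-0.433, -0.322).

(-0.433, -0.322)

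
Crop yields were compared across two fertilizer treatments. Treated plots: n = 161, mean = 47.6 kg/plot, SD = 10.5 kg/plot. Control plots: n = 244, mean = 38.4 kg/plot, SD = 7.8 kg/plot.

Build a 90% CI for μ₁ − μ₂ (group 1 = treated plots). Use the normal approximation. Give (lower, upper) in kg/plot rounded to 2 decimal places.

Standard errors of each mean: 10.5/√161 = 0.8275 and 7.8/√244 = 0.4993.
SE(x̄₁ − x̄₂) = √(0.8275² + 0.4993²) = 0.9665 for independent samples with unequal variances.
With z* = 1.645, the margin is 1.645 × 0.9665 = 1.5899.
x̄₁ − x̄₂ = 47.6 − 38.4 = 9.2000; the interval is 9.2000 ± 1.5899 = (7.61, 10.79).

(7.61, 10.79)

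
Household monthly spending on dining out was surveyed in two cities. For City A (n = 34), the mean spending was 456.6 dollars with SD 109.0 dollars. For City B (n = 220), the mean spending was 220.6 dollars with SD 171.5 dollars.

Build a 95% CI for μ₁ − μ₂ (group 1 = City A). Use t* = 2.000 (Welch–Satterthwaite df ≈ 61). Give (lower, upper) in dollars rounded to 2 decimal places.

SE₁ = s₁/√n₁ = 109.0/√34 = 18.6933; SE₂ = 171.5/√220 = 11.5625.
Independent samples, unequal variances: SE_diff = √(SE₁² + SE₂²) = √(349.43946489 + 133.69140625) = 21.9802.
t* = 2.000, so margin of error = 2.000 × 21.9802 = 43.9604.
Difference in means = 456.6 − 220.6 = 236.0000.
236.0000 ± 43.9604 → (192.04, 279.96).

(192.04, 279.96)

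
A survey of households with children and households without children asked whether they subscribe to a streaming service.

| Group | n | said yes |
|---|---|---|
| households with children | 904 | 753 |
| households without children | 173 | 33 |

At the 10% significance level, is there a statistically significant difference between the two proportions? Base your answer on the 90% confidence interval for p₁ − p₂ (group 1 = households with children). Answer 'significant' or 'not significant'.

Sample proportions: 753/904 = 0.8330, 33/173 = 0.1908.
Each SE is √(p̂(1−p̂)/n): √(0.8330·0.1670/904) = 0.01240 and √(0.1908·0.8092/173) = 0.02987.
SE(p̂₁ − p̂₂) = √(SE₁² + SE₂²) = √(0.00015376 + 0.0008922169) = 0.03234, since the two samples are independent.
At 90% confidence z* = 1.645; margin = 1.645 × 0.03234 = 0.05320.
The difference is 0.8330 − 0.1908 = 0.6422, so the interval is 0.6422 ± 0.05320 = (0.58900, 0.69540).
The interval (0.58900, 0.69540) does not contain 0, so the difference is significant.

significant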